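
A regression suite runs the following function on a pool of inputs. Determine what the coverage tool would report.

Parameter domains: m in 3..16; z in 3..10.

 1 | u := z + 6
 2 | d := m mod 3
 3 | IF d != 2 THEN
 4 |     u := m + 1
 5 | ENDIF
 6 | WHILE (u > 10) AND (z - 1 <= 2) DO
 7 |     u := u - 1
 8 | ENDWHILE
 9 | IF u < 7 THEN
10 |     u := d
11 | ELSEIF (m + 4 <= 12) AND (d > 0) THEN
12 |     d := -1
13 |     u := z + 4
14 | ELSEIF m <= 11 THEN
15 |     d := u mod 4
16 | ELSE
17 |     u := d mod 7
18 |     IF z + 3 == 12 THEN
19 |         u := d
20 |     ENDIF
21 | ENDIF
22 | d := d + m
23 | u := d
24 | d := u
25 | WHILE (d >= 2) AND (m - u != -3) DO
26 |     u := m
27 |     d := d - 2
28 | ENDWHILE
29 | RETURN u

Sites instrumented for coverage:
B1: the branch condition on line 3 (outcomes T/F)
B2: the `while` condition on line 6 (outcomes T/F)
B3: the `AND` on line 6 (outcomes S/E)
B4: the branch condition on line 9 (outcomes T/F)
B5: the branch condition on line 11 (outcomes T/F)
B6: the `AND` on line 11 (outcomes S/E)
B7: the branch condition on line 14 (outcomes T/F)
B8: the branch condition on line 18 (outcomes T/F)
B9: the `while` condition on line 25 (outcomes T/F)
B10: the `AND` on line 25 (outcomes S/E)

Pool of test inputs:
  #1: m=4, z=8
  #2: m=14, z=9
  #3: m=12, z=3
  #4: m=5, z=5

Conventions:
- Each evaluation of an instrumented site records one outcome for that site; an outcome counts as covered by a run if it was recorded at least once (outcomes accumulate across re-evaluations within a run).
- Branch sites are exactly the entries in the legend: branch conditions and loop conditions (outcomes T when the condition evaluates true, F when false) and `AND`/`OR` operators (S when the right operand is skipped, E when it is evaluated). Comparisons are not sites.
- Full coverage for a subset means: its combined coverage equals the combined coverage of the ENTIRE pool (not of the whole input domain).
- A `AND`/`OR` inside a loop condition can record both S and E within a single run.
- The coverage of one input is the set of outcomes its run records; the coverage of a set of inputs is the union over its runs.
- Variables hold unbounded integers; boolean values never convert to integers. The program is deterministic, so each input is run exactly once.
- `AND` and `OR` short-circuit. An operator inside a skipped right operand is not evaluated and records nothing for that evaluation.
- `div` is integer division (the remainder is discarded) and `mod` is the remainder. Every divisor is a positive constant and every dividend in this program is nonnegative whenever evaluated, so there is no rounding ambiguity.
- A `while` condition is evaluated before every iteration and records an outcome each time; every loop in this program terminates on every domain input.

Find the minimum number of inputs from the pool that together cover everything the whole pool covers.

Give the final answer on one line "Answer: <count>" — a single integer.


test 1 (m=4, z=8) hits B1=T, B2=F, B3=S, B4=T, B9=T, B9=F, B10=S, B10=E
test 2 (m=14, z=9) hits B1=F, B2=F, B3=E, B4=F, B5=F, B6=S, B7=F, B8=T, B9=T, B9=F, B10=S, B10=E
test 3 (m=12, z=3) hits B1=T, B2=T, B2=F, B3=S, B3=E, B4=F, B5=F, B6=S, B7=F, B8=F, B9=T, B9=F, B10=S, B10=E
test 4 (m=5, z=5) hits B1=F, B2=F, B3=E, B4=F, B5=T, B6=E, B9=T, B9=F, B10=S, B10=E
union over all inputs: B1=T, B1=F, B2=T, B2=F, B3=S, B3=E, B4=T, B4=F, B5=T, B5=F, B6=S, B6=E, B7=F, B8=T, B8=F, B9=T, B9=F, B10=S, B10=E (19 outcomes)
checked all size-1 subsets: none covers 19 outcomes (max 14/19)
checked all size-2 subsets: none covers 19 outcomes (max 17/19)
checked all size-3 subsets: none covers 19 outcomes (max 18/19)
size 4: inputs {1, 2, 3, 4} cover all 19 outcomes, and no lexicographically smaller subset of this size does
Answer: 4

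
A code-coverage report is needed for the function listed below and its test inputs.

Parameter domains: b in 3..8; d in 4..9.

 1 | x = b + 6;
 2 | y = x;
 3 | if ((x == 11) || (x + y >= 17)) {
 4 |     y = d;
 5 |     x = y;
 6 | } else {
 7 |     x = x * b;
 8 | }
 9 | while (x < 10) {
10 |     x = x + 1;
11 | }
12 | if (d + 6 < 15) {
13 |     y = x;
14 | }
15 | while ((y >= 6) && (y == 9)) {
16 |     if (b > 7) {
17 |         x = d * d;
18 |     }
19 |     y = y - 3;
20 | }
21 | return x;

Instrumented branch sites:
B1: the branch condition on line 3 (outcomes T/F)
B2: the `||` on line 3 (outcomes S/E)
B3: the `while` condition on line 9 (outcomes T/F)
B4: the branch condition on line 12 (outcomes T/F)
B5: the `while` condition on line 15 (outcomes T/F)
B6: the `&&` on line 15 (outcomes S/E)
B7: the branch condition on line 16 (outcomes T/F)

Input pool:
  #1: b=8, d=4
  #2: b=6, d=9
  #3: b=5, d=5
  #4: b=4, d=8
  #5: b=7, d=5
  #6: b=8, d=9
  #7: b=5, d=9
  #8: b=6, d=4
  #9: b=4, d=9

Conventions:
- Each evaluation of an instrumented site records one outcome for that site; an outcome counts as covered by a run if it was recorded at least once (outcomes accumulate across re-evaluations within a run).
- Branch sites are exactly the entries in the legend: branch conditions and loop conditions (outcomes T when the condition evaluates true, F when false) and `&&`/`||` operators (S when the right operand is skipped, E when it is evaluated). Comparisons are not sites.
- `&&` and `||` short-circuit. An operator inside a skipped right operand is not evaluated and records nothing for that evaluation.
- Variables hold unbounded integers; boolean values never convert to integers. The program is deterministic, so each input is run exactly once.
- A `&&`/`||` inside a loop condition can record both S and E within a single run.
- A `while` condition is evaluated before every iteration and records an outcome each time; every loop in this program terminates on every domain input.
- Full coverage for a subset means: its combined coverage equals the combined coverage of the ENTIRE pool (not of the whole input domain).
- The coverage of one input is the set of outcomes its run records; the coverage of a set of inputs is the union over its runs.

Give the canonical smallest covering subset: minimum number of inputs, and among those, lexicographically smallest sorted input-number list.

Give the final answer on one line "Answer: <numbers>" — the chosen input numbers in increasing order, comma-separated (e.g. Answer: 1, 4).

run #1 (b=8, d=4) runs B2->E, B1->T, B3->T, B3->T, B3->T, B3->T, B3->T, B3->T, B3->F, B4->T, B6->E, B5->F; records B1=T, B2=E, B3=T, B3=F, B4=T, B5=F, B6=E
run #2 (b=6, d=9) runs B2->E, B1->T, B3->T, B3->F, B4->F, B6->E, B5->T, B7->F, B6->E, B5->F; records B1=T, B2=E, B3=T, B3=F, B4=F, B5=T, B5=F, B6=E, B7=F
run #3 (b=5, d=5) runs B2->S, B1->T, B3->T, B3->T, B3->T, B3->T, B3->T, B3->F, B4->T, B6->E, B5->F; records B1=T, B2=S, B3=T, B3=F, B4=T, B5=F, B6=E
run #4 (b=4, d=8) runs B2->E, B1->T, B3->T, B3->T, B3->F, B4->T, B6->E, B5->F; records B1=T, B2=E, B3=T, B3=F, B4=T, B5=F, B6=E
run #5 (b=7, d=5) runs B2->E, B1->T, B3->T, B3->T, B3->T, B3->T, B3->T, B3->F, B4->T, B6->E, B5->F; records B1=T, B2=E, B3=T, B3=F, B4=T, B5=F, B6=E
run #6 (b=8, d=9) runs B2->E, B1->T, B3->T, B3->F, B4->F, B6->E, B5->T, B7->T, B6->E, B5->F; records B1=T, B2=E, B3=T, B3=F, B4=F, B5=T, B5=F, B6=E, B7=T
run #7 (b=5, d=9) runs B2->S, B1->T, B3->T, B3->F, B4->F, B6->E, B5->T, B7->F, B6->E, B5->F; records B1=T, B2=S, B3=T, B3=F, B4=F, B5=T, B5=F, B6=E, B7=F
run #8 (b=6, d=4) runs B2->E, B1->T, B3->T, B3->T, B3->T, B3->T, B3->T, B3->T, B3->F, B4->T, B6->E, B5->F; records B1=T, B2=E, B3=T, B3=F, B4=T, B5=F, B6=E
run #9 (b=4, d=9) runs B2->E, B1->T, B3->T, B3->F, B4->F, B6->E, B5->T, B7->F, B6->E, B5->F; records B1=T, B2=E, B3=T, B3=F, B4=F, B5=T, B5=F, B6=E, B7=F
pool-wide coverage (12 outcomes): B1=T, B2=S, B2=E, B3=T, B3=F, B4=T, B4=F, B5=T, B5=F, B6=E, B7=T, B7=F
size 1 is not enough: best union over all size-1 subsets is 9/12
size 2 is not enough: best union over all size-2 subsets is 11/12
at size 3, {1, 6, 7} reaches all 12 outcomes; every lexicographically earlier size-3 subset fails

Answer: 1, 6, 7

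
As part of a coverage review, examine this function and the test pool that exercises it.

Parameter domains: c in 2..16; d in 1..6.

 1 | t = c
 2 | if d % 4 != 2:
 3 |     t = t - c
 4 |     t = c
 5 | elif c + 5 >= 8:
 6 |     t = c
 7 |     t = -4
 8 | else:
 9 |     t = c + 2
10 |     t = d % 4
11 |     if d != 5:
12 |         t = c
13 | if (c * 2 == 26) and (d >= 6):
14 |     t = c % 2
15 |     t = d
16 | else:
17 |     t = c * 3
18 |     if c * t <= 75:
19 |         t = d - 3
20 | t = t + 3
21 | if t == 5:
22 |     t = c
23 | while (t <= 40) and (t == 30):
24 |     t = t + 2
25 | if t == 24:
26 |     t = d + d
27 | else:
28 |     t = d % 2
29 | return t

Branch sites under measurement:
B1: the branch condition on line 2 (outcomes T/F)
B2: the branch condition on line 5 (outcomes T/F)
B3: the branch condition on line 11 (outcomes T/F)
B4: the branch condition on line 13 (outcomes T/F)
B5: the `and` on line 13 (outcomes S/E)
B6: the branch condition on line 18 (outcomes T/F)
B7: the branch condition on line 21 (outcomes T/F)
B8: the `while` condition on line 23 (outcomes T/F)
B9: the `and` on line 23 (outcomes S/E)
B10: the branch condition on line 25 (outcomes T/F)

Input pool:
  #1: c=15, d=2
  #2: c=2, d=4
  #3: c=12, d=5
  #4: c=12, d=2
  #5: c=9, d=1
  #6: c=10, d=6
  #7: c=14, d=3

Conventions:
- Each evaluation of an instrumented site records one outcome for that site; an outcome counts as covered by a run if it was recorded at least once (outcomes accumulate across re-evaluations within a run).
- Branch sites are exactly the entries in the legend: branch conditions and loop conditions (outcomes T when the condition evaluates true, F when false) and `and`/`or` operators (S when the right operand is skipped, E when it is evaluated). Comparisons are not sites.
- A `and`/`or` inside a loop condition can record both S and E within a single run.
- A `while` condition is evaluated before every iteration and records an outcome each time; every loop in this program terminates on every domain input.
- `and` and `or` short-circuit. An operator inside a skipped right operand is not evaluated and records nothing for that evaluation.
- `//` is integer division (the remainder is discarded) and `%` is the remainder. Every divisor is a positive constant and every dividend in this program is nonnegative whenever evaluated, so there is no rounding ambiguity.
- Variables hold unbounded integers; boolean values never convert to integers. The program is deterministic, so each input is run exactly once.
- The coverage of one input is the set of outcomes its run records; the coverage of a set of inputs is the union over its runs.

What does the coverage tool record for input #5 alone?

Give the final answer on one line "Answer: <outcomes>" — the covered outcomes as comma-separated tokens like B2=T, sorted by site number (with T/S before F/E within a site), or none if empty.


Tracing the run of input #5 (c=9, d=1):
  B1->T, B5->S, B4->F, B6->F, B7->F, B9->E, B8->T, B9->E, B8->F, B10->F
distinct outcomes covered: B1=T, B4=F, B5=S, B6=F, B7=F, B8=T, B8=F, B9=E, B10=F
Answer: B1=T, B4=F, B5=S, B6=F, B7=F, B8=T, B8=F, B9=E, B10=F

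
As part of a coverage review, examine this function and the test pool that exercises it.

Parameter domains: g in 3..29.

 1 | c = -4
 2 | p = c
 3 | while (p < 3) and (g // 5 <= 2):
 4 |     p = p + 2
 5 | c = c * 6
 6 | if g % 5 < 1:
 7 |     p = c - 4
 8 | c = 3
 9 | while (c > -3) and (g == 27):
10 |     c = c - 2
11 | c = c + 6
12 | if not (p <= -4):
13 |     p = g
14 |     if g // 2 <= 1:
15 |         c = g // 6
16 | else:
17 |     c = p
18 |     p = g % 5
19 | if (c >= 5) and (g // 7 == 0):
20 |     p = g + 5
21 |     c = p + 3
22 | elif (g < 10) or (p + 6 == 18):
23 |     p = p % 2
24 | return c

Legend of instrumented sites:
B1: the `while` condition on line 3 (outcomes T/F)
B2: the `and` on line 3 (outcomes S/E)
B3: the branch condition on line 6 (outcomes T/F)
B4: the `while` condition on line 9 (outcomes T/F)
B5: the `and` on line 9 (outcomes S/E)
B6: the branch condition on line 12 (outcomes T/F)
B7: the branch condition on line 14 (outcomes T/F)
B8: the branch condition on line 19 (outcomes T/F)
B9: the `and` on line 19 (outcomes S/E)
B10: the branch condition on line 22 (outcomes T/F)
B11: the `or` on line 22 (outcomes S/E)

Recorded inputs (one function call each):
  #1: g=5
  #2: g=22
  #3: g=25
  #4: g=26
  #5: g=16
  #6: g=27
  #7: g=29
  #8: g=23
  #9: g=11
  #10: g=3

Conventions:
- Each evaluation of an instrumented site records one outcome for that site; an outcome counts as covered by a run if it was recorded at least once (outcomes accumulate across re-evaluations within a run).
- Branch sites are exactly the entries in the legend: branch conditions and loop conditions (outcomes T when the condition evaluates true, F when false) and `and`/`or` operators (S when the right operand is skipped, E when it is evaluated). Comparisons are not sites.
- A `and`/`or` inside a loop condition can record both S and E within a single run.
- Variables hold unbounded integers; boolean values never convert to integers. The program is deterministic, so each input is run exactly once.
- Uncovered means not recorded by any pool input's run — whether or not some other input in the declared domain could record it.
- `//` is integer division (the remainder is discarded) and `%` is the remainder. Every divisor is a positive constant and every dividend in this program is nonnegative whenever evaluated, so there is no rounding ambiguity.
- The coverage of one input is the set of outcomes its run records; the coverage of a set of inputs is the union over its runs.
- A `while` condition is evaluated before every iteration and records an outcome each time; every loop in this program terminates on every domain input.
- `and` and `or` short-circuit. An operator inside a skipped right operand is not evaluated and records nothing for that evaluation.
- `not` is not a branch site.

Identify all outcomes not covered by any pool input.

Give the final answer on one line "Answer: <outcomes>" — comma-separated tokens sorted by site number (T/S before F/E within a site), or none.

input #1 (g=5): covers B1=T, B1=F, B2=S, B2=E, B3=T, B4=F, B5=E, B6=F, B8=F, B9=S, B10=T, B11=S
input #2 (g=22): covers B1=F, B2=E, B3=F, B4=F, B5=E, B6=F, B8=F, B9=S, B10=F, B11=E
input #3 (g=25): covers B1=F, B2=E, B3=T, B4=F, B5=E, B6=F, B8=F, B9=S, B10=F, B11=E
input #4 (g=26): covers B1=F, B2=E, B3=F, B4=F, B5=E, B6=F, B8=F, B9=S, B10=F, B11=E
input #5 (g=16): covers B1=F, B2=E, B3=F, B4=F, B5=E, B6=F, B8=F, B9=S, B10=F, B11=E
input #6 (g=27): covers B1=F, B2=E, B3=F, B4=T, B4=F, B5=S, B5=E, B6=F, B8=F, B9=S, B10=F, B11=E
input #7 (g=29): covers B1=F, B2=E, B3=F, B4=F, B5=E, B6=F, B8=F, B9=S, B10=F, B11=E
input #8 (g=23): covers B1=F, B2=E, B3=F, B4=F, B5=E, B6=F, B8=F, B9=S, B10=F, B11=E
input #9 (g=11): covers B1=T, B1=F, B2=S, B2=E, B3=F, B4=F, B5=E, B6=T, B7=F, B8=F, B9=E, B10=F, B11=E
input #10 (g=3): covers B1=T, B1=F, B2=S, B2=E, B3=F, B4=F, B5=E, B6=T, B7=T, B8=F, B9=S, B10=T, B11=S
union over the pool: B1=T, B1=F, B2=S, B2=E, B3=T, B3=F, B4=T, B4=F, B5=S, B5=E, B6=T, B6=F, B7=T, B7=F, B8=F, B9=S, B9=E, B10=T, B10=F, B11=S, B11=E
uncovered (1 of 22): B8=T

Answer: B8=T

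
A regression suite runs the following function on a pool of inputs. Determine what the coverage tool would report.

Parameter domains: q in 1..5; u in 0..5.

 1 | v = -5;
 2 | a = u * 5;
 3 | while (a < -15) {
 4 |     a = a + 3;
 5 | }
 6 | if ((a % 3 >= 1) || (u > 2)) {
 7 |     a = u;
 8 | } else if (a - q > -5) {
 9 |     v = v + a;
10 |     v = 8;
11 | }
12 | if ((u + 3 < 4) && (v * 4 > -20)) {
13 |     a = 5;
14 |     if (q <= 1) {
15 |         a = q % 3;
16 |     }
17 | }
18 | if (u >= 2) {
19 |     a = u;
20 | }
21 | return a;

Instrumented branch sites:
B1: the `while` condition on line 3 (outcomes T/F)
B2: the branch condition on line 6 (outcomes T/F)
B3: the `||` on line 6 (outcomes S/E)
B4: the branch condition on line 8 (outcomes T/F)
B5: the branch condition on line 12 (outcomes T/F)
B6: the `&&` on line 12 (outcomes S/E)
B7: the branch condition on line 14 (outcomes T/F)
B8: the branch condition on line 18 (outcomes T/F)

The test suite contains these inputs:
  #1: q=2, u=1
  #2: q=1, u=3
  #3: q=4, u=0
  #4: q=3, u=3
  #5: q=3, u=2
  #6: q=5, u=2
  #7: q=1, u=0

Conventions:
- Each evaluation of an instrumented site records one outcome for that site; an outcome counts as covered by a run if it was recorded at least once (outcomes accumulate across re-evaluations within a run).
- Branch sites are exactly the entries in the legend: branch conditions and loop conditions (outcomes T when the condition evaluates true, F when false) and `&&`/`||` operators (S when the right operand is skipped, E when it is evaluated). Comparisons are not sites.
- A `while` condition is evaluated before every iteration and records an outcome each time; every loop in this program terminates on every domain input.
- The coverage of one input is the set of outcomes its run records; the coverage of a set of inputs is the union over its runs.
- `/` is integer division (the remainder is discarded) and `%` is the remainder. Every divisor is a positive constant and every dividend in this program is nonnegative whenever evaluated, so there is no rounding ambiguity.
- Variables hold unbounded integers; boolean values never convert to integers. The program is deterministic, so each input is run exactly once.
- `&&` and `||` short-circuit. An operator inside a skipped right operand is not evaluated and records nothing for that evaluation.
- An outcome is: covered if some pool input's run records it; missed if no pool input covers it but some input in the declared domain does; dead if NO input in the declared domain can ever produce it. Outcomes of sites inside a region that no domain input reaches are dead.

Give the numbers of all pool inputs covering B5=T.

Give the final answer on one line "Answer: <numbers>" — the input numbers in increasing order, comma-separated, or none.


input #1 (q=2, u=1): does not record B5=T
input #2 (q=1, u=3): does not record B5=T
input #3 (q=4, u=0): records B5=T
input #4 (q=3, u=3): does not record B5=T
input #5 (q=3, u=2): does not record B5=T
input #6 (q=5, u=2): does not record B5=T
input #7 (q=1, u=0): records B5=T
Answer: 3, 7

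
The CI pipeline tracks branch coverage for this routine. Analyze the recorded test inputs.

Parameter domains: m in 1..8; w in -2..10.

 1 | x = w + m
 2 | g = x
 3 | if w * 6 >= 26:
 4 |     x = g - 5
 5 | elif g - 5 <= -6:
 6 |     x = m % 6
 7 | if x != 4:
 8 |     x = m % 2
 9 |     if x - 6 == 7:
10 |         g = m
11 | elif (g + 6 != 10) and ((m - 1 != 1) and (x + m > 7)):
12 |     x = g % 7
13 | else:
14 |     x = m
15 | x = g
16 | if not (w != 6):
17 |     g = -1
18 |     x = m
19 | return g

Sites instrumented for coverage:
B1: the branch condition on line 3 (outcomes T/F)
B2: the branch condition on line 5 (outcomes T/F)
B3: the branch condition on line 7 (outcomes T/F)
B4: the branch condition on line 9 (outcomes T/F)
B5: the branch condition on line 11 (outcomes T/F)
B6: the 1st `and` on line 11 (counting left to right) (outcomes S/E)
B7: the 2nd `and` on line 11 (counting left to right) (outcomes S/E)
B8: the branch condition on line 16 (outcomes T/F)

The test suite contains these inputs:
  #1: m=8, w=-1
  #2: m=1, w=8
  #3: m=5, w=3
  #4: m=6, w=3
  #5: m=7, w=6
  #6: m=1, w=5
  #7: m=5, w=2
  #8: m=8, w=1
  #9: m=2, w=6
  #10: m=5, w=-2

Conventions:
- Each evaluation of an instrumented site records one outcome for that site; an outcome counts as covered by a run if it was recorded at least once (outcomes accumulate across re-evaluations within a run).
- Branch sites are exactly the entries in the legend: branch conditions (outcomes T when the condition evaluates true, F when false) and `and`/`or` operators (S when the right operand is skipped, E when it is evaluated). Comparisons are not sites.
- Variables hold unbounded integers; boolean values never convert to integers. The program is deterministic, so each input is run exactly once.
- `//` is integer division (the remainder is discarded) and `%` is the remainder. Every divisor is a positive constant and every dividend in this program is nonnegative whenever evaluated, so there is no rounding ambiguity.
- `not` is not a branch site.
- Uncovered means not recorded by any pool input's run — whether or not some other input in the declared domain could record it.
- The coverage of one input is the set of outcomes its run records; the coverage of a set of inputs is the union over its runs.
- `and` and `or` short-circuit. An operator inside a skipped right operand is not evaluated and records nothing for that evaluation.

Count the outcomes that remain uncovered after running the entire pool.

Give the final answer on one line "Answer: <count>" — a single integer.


input #1 (m=8, w=-1): events B1->F, B2->F, B3->T, B4->F, B8->F; covers B1=F, B2=F, B3=T, B4=F, B8=F
input #2 (m=1, w=8): events B1->T, B3->F, B6->E, B7->E, B5->F, B8->F; covers B1=T, B3=F, B5=F, B6=E, B7=E, B8=F
input #3 (m=5, w=3): events B1->F, B2->F, B3->T, B4->F, B8->F; covers B1=F, B2=F, B3=T, B4=F, B8=F
input #4 (m=6, w=3): events B1->F, B2->F, B3->T, B4->F, B8->F; covers B1=F, B2=F, B3=T, B4=F, B8=F
input #5 (m=7, w=6): events B1->T, B3->T, B4->F, B8->T; covers B1=T, B3=T, B4=F, B8=T
input #6 (m=1, w=5): events B1->T, B3->T, B4->F, B8->F; covers B1=T, B3=T, B4=F, B8=F
input #7 (m=5, w=2): events B1->F, B2->F, B3->T, B4->F, B8->F; covers B1=F, B2=F, B3=T, B4=F, B8=F
input #8 (m=8, w=1): events B1->F, B2->F, B3->T, B4->F, B8->F; covers B1=F, B2=F, B3=T, B4=F, B8=F
input #9 (m=2, w=6): events B1->T, B3->T, B4->F, B8->T; covers B1=T, B3=T, B4=F, B8=T
input #10 (m=5, w=-2): events B1->F, B2->F, B3->T, B4->F, B8->F; covers B1=F, B2=F, B3=T, B4=F, B8=F
union over the pool: B1=T, B1=F, B2=F, B3=T, B3=F, B4=F, B5=F, B6=E, B7=E, B8=T, B8=F
uncovered (5 of 16): B2=T, B4=T, B5=T, B6=S, B7=S
Answer: 5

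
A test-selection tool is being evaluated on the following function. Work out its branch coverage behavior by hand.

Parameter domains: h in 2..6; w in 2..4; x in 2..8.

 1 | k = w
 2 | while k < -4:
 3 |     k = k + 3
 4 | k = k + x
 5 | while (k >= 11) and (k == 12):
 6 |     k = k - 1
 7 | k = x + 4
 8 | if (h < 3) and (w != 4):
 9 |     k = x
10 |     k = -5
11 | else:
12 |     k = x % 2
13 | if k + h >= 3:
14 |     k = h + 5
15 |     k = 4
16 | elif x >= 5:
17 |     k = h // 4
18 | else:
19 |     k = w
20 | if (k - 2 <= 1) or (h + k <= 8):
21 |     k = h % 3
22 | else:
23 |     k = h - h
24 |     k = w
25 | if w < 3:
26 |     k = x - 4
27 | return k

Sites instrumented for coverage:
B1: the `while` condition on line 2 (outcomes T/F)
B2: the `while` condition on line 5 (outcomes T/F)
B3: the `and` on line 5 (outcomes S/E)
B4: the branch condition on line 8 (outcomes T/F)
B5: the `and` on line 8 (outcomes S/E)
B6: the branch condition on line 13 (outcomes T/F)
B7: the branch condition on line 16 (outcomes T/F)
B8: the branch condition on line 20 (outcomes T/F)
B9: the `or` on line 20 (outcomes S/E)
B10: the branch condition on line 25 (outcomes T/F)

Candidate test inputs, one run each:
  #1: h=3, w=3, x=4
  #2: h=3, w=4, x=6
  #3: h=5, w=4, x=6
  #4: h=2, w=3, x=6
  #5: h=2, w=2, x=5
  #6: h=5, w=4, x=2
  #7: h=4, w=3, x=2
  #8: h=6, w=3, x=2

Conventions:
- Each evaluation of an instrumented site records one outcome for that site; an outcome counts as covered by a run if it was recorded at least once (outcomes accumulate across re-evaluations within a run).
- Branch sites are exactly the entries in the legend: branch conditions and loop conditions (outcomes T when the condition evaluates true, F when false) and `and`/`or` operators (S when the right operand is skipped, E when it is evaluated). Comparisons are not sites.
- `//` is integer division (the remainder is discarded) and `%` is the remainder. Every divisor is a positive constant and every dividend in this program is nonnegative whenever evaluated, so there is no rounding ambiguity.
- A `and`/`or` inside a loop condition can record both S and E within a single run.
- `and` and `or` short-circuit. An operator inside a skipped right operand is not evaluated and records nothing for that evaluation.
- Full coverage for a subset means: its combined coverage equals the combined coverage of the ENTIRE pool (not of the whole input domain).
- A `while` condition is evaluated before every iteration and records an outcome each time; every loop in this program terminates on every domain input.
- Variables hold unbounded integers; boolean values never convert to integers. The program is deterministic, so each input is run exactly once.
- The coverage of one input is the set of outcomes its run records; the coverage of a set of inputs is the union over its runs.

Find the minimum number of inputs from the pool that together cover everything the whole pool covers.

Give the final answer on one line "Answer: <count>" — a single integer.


input #1, h=3, w=3, x=4: outcomes B1=F, B2=F, B3=S, B4=F, B5=S, B6=T, B8=T, B9=E, B10=F
input #2, h=3, w=4, x=6: outcomes B1=F, B2=F, B3=S, B4=F, B5=S, B6=T, B8=T, B9=E, B10=F
input #3, h=5, w=4, x=6: outcomes B1=F, B2=F, B3=S, B4=F, B5=S, B6=T, B8=F, B9=E, B10=F
input #4, h=2, w=3, x=6: outcomes B1=F, B2=F, B3=S, B4=T, B5=E, B6=F, B7=T, B8=T, B9=S, B10=F
input #5, h=2, w=2, x=5: outcomes B1=F, B2=F, B3=S, B4=T, B5=E, B6=F, B7=T, B8=T, B9=S, B10=T
input #6, h=5, w=4, x=2: outcomes B1=F, B2=F, B3=S, B4=F, B5=S, B6=T, B8=F, B9=E, B10=F
input #7, h=4, w=3, x=2: outcomes B1=F, B2=F, B3=S, B4=F, B5=S, B6=T, B8=T, B9=E, B10=F
input #8, h=6, w=3, x=2: outcomes B1=F, B2=F, B3=S, B4=F, B5=S, B6=T, B8=F, B9=E, B10=F
pool-wide coverage (16 outcomes): B1=F, B2=F, B3=S, B4=T, B4=F, B5=S, B5=E, B6=T, B6=F, B7=T, B8=T, B8=F, B9=S, B9=E, B10=T, B10=F
size 1 is not enough: best union over all size-1 subsets is 10/16
at size 2, {3, 5} reaches all 16 outcomes; every lexicographically earlier size-2 subset fails
Answer: 2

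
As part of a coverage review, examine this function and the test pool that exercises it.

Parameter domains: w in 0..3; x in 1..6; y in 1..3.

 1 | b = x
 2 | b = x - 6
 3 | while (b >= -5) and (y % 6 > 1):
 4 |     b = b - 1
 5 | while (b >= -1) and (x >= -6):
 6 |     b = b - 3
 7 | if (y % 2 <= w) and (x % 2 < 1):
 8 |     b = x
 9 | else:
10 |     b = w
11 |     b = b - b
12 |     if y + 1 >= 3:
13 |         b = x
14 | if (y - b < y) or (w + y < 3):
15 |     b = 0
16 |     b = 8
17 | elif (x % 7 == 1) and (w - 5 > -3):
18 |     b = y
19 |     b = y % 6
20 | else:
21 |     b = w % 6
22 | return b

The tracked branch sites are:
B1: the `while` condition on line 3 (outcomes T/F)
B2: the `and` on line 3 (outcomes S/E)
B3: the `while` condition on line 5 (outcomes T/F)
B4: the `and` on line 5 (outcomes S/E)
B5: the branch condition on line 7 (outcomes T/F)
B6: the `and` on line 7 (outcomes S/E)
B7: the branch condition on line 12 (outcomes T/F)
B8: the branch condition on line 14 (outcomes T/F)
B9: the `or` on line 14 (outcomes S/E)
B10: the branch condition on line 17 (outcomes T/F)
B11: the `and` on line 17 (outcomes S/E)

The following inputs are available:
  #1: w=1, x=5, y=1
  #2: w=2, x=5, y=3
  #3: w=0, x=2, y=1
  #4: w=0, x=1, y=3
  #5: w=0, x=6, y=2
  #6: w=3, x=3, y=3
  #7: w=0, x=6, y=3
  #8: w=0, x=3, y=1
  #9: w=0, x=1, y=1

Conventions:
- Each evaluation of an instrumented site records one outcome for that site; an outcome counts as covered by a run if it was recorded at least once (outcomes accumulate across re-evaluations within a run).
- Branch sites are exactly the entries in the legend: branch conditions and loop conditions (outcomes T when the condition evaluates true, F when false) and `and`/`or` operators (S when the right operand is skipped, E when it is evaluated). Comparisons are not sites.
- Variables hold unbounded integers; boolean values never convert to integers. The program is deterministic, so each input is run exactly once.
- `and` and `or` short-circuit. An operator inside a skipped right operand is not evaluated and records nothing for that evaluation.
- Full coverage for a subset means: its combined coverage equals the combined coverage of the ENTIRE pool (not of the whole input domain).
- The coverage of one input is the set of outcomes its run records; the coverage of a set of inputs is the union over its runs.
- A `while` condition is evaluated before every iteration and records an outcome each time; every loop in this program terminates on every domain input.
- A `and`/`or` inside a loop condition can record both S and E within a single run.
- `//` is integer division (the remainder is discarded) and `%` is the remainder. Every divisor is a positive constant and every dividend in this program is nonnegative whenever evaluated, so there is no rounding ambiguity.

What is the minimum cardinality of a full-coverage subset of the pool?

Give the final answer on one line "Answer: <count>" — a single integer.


test 1 (w=1, x=5, y=1) fires B2->E, B1->F, B4->E, B3->T, B4->S, B3->F, B6->E, B5->F, B7->F, B9->E, B8->T; hits B1=F, B2=E, B3=T, B3=F, B4=S, B4=E, B5=F, B6=E, B7=F, B8=T, B9=E
test 2 (w=2, x=5, y=3) fires B2->E, B1->T, B2->E, B1->T, B2->E, B1->T, B2->E, B1->T, B2->E, B1->T, B2->S, B1->F, B4->S, B3->F, ...; hits B1=T, B1=F, B2=S, B2=E, B3=F, B4=S, B5=F, B6=E, B7=T, B8=T, B9=S
test 3 (w=0, x=2, y=1) fires B2->E, B1->F, B4->S, B3->F, B6->S, B5->F, B7->F, B9->E, B8->T; hits B1=F, B2=E, B3=F, B4=S, B5=F, B6=S, B7=F, B8=T, B9=E
test 4 (w=0, x=1, y=3) fires B2->E, B1->T, B2->S, B1->F, B4->S, B3->F, B6->S, B5->F, B7->T, B9->S, B8->T; hits B1=T, B1=F, B2=S, B2=E, B3=F, B4=S, B5=F, B6=S, B7=T, B8=T, B9=S
test 5 (w=0, x=6, y=2) fires B2->E, B1->T, B2->E, B1->T, B2->E, B1->T, B2->E, B1->T, B2->E, B1->T, B2->E, B1->T, B2->S, B1->F, ...; hits B1=T, B1=F, B2=S, B2=E, B3=F, B4=S, B5=T, B6=E, B8=T, B9=S
test 6 (w=3, x=3, y=3) fires B2->E, B1->T, B2->E, B1->T, B2->E, B1->T, B2->S, B1->F, B4->S, B3->F, B6->E, B5->F, B7->T, B9->S, ...; hits B1=T, B1=F, B2=S, B2=E, B3=F, B4=S, B5=F, B6=E, B7=T, B8=T, B9=S
test 7 (w=0, x=6, y=3) fires B2->E, B1->T, B2->E, B1->T, B2->E, B1->T, B2->E, B1->T, B2->E, B1->T, B2->E, B1->T, B2->S, B1->F, ...; hits B1=T, B1=F, B2=S, B2=E, B3=F, B4=S, B5=F, B6=S, B7=T, B8=T, B9=S
test 8 (w=0, x=3, y=1) fires B2->E, B1->F, B4->S, B3->F, B6->S, B5->F, B7->F, B9->E, B8->T; hits B1=F, B2=E, B3=F, B4=S, B5=F, B6=S, B7=F, B8=T, B9=E
test 9 (w=0, x=1, y=1) fires B2->E, B1->F, B4->S, B3->F, B6->S, B5->F, B7->F, B9->E, B8->T; hits B1=F, B2=E, B3=F, B4=S, B5=F, B6=S, B7=F, B8=T, B9=E
the full pool covers 17 outcomes: B1=T, B1=F, B2=S, B2=E, B3=T, B3=F, B4=S, B4=E, B5=T, B5=F, B6=S, B6=E, B7=T, B7=F, B8=T, B9=S, B9=E
checked all size-1 subsets: none covers 17 outcomes (max 11/17)
checked all size-2 subsets: none covers 17 outcomes (max 16/17)
inputs {1, 4, 5} (size 3) cover everything; no size-3 subset with a lexicographically smaller index list covers all 17
Answer: 3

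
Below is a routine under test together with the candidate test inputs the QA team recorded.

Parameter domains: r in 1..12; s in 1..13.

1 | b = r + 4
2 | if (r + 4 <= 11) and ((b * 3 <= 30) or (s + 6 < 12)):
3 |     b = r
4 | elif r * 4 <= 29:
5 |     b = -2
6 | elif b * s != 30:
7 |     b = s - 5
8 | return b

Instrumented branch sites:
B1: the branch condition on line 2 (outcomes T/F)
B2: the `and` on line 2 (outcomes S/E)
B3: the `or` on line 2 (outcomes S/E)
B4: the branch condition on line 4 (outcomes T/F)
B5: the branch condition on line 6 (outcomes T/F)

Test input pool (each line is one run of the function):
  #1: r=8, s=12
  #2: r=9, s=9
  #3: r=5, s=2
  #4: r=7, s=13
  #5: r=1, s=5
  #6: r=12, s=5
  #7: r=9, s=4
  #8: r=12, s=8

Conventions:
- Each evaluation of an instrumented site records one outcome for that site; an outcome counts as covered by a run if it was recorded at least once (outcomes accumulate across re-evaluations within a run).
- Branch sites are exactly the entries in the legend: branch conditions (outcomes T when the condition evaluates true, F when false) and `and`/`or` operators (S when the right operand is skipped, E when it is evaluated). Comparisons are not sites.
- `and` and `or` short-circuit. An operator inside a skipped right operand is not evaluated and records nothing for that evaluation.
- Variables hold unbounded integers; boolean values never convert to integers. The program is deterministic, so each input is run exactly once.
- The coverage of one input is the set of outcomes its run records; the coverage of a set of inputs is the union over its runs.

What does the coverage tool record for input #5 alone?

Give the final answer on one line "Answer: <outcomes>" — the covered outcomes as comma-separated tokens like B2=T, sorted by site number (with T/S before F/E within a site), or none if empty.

Running input #5 (r=1, s=5), event by event:
  B2->E, B3->S, B1->T
as a set, this run covers: B1=T, B2=E, B3=S

Answer: B1=T, B2=E, B3=S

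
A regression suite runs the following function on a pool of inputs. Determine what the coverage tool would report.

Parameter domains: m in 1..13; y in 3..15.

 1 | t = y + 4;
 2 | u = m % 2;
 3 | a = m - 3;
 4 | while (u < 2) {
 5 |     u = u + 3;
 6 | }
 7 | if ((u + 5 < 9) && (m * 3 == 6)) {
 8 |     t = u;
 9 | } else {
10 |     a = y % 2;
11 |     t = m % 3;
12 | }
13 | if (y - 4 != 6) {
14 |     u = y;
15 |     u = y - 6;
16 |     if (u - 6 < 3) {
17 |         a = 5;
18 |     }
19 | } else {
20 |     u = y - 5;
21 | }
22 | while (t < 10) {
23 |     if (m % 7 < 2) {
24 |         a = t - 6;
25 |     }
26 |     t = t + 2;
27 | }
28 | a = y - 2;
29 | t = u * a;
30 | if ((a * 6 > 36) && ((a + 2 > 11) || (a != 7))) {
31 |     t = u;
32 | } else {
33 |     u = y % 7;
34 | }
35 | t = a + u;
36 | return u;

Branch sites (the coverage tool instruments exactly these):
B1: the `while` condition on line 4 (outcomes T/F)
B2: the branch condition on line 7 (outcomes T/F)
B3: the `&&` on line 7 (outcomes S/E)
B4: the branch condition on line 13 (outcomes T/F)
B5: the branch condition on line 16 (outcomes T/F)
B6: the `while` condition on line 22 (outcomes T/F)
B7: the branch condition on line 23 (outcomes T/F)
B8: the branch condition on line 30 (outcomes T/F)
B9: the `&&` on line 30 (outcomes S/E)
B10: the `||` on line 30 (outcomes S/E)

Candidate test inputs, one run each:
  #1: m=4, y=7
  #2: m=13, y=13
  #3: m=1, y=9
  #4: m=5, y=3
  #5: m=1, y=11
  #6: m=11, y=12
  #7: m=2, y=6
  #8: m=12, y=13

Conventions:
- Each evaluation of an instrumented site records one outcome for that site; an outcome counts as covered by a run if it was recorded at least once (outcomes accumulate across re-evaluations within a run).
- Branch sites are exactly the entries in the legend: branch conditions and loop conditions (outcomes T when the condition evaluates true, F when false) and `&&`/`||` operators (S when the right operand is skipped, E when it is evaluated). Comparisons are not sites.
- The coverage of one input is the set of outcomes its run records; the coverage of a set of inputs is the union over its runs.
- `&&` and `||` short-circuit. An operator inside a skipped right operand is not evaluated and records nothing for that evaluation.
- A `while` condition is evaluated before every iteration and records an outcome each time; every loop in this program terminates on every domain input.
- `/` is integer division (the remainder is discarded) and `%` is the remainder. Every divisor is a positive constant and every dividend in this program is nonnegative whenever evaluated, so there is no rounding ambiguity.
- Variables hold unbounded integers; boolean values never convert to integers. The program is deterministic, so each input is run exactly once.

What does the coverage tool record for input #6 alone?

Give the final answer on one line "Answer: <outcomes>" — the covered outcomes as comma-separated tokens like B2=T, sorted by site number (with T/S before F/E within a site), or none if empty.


Tracing the run of input #6 (m=11, y=12):
  B1->T, B1->F, B3->S, B2->F, B4->T, B5->T, B6->T, B7->F, B6->T, B7->F
  B6->T, B7->F, B6->T, B7->F, B6->F, B9->E, B10->S, B8->T
collecting distinct outcomes: B1=T, B1=F, B2=F, B3=S, B4=T, B5=T, B6=T, B6=F, B7=F, B8=T, B9=E, B10=S
Answer: B1=T, B1=F, B2=F, B3=S, B4=T, B5=T, B6=T, B6=F, B7=F, B8=T, B9=E, B10=S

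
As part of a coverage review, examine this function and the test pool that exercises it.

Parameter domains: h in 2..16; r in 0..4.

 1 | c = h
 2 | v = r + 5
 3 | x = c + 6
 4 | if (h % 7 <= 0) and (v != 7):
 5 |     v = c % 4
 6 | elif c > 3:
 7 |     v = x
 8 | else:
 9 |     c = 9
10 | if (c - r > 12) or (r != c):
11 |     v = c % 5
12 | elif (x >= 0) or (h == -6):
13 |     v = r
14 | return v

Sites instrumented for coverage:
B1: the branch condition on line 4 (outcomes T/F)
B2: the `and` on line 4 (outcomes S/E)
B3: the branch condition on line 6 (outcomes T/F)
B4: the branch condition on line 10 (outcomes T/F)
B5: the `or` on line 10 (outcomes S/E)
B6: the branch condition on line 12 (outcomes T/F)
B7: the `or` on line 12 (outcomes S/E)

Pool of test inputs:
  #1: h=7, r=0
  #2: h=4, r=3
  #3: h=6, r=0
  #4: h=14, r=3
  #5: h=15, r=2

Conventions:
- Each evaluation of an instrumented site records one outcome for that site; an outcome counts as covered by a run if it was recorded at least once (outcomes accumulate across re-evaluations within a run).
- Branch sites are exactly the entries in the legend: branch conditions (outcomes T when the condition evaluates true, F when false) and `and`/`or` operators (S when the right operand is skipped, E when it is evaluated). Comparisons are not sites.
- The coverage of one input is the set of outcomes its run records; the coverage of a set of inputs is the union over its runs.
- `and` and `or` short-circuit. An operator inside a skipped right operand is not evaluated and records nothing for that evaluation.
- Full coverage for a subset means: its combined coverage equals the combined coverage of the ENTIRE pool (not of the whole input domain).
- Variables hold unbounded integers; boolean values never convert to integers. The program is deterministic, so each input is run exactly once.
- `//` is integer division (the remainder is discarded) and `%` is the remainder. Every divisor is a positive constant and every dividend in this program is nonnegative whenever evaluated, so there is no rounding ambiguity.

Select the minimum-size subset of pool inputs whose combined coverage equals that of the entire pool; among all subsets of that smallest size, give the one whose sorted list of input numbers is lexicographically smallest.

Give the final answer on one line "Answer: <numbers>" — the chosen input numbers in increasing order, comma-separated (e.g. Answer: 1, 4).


#1 (h=7, r=0) -> B2->E, B1->T, B5->E, B4->T; covered: B1=T, B2=E, B4=T, B5=E
#2 (h=4, r=3) -> B2->S, B1->F, B3->T, B5->E, B4->T; covered: B1=F, B2=S, B3=T, B4=T, B5=E
#3 (h=6, r=0) -> B2->S, B1->F, B3->T, B5->E, B4->T; covered: B1=F, B2=S, B3=T, B4=T, B5=E
#4 (h=14, r=3) -> B2->E, B1->T, B5->E, B4->T; covered: B1=T, B2=E, B4=T, B5=E
#5 (h=15, r=2) -> B2->S, B1->F, B3->T, B5->S, B4->T; covered: B1=F, B2=S, B3=T, B4=T, B5=S
the full pool covers 8 outcomes: B1=T, B1=F, B2=S, B2=E, B3=T, B4=T, B5=S, B5=E
no size-1 subset reaches all 8 outcomes (best union: 5/8)
the canonical winner is {1, 5}: size 2, full 8-outcome coverage, earliest index list among size-2 covers
Answer: 1, 5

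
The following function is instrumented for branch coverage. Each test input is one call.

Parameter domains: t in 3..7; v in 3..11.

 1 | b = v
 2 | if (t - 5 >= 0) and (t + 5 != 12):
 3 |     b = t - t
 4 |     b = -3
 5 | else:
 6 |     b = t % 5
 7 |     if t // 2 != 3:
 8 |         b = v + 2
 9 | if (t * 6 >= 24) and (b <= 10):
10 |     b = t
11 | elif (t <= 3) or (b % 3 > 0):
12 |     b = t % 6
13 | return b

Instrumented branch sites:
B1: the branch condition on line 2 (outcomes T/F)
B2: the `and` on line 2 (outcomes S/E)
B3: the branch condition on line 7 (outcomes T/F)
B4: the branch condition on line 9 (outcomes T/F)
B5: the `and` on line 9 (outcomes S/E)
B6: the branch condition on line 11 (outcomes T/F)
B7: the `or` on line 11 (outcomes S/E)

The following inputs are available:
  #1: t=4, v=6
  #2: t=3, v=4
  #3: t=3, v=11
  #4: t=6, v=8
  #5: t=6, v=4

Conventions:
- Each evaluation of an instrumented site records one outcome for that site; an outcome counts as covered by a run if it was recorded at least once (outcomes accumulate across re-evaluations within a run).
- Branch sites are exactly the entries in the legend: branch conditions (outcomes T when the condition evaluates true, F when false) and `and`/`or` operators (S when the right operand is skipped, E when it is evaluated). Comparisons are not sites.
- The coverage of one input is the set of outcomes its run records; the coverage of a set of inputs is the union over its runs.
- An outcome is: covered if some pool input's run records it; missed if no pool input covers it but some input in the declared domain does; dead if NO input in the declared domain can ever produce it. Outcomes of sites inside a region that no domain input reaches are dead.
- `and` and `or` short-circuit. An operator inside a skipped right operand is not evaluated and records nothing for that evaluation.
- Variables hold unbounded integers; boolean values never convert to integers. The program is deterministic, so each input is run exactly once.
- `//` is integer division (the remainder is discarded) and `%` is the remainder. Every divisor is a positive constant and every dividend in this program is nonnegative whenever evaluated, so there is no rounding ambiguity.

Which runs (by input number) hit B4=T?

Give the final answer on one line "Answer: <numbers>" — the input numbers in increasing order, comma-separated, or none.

input #1 (t=4, v=6): hits B4=T
input #2 (t=3, v=4): never hits B4=T
input #3 (t=3, v=11): never hits B4=T
input #4 (t=6, v=8): hits B4=T
input #5 (t=6, v=4): hits B4=T

Answer: 1, 4, 5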